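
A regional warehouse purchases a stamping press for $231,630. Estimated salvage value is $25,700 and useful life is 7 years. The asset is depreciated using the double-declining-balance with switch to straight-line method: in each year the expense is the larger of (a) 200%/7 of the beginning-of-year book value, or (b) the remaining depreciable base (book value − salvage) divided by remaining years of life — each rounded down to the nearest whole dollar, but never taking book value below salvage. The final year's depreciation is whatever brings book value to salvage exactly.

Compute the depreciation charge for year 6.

$12,305

Depreciable base = $231,630 − $25,700 = $205,930.
Year 1: DB = ⌊$231,630 × 200%/7⌋ = $66,180; SL = ⌊$205,930/7⌋ = $29,418 → take DB $66,180. Book value $165,450.
Year 2: DB = ⌊$165,450 × 200%/7⌋ = $47,271; SL = ⌊$139,750/6⌋ = $23,291 → take DB $47,271. Book value $118,179.
Year 3: DB = ⌊$118,179 × 200%/7⌋ = $33,765; SL = ⌊$92,479/5⌋ = $18,495 → take DB $33,765. Book value $84,414.
Year 4: DB = ⌊$84,414 × 200%/7⌋ = $24,118; SL = ⌊$58,714/4⌋ = $14,678 → take DB $24,118. Book value $60,296.
Year 5: DB = ⌊$60,296 × 200%/7⌋ = $17,227; SL = ⌊$34,596/3⌋ = $11,532 → take DB $17,227. Book value $43,069.
Year 6: DB = ⌊$43,069 × 200%/7⌋ = $12,305; SL = ⌊$17,369/2⌋ = $8,684 → take DB $12,305. Book value $30,764.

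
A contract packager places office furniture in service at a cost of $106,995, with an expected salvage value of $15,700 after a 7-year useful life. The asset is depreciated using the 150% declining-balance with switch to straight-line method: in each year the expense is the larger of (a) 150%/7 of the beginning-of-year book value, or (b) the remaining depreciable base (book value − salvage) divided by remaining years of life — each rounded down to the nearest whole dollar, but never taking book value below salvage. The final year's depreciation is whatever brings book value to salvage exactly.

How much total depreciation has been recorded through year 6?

$83,124

Depreciable base = $106,995 − $15,700 = $91,295.
Year 1: DB = ⌊$106,995 × 150%/7⌋ = $22,927; SL = ⌊$91,295/7⌋ = $13,042 → take DB $22,927. Book value $84,068.
Year 2: DB = ⌊$84,068 × 150%/7⌋ = $18,014; SL = ⌊$68,368/6⌋ = $11,394 → take DB $18,014. Book value $66,054.
Year 3: DB = ⌊$66,054 × 150%/7⌋ = $14,154; SL = ⌊$50,354/5⌋ = $10,070 → take DB $14,154. Book value $51,900.
Year 4: DB = ⌊$51,900 × 150%/7⌋ = $11,121; SL = ⌊$36,200/4⌋ = $9,050 → take DB $11,121. Book value $40,779.
Year 5: DB = ⌊$40,779 × 150%/7⌋ = $8,738; SL = ⌊$25,079/3⌋ = $8,359 → take DB $8,738. Book value $32,041.
Year 6: DB = ⌊$32,041 × 150%/7⌋ = $6,865; SL = ⌊$16,341/2⌋ = $8,170 → take SL $8,170. Book value $23,871.
Accumulated through year 6 = $106,995 − $23,871 = $83,124.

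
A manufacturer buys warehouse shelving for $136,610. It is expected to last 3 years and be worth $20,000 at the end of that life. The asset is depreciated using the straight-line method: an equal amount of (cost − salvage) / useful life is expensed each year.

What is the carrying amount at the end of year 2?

$58,870

Depreciable base = $136,610 − $20,000 = $116,610.
Annual expense = $116,610 / 3 = $38,870.
End of year 1: book value $97,740.
End of year 2: book value $58,870.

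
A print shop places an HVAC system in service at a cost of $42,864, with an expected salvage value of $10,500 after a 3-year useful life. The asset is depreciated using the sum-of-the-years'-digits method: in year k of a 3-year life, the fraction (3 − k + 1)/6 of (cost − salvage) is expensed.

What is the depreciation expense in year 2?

$10,788

Depreciable base = $42,864 − $10,500 = $32,364.
Sum of the years' digits = 3+2+1 = 6.
Year 1: $32,364 × 3/6 = $16,182. Book value $26,682.
Year 2: $32,364 × 2/6 = $10,788. Book value $15,894.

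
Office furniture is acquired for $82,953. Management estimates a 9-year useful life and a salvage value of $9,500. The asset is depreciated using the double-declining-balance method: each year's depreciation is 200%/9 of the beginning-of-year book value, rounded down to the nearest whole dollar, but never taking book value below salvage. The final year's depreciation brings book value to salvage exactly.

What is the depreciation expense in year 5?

$6,746

Depreciable base = $82,953 − $9,500 = $73,453.
Year 1: ⌊$82,953 × 200%/9⌋ = $18,434. Book value $64,519.
Year 2: ⌊$64,519 × 200%/9⌋ = $14,337. Book value $50,182.
Year 3: ⌊$50,182 × 200%/9⌋ = $11,151. Book value $39,031.
Year 4: ⌊$39,031 × 200%/9⌋ = $8,673. Book value $30,358.
Year 5: ⌊$30,358 × 200%/9⌋ = $6,746. Book value $23,612.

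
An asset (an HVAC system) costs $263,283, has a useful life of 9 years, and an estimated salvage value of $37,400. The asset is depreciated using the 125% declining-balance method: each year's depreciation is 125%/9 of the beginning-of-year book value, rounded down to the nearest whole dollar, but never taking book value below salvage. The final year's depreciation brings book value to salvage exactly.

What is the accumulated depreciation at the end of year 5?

$138,625

Depreciable base = $263,283 − $37,400 = $225,883.
Year 1: ⌊$263,283 × 125%/9⌋ = $36,567. Book value $226,716.
Year 2: ⌊$226,716 × 125%/9⌋ = $31,488. Book value $195,228.
Year 3: ⌊$195,228 × 125%/9⌋ = $27,115. Book value $168,113.
Year 4: ⌊$168,113 × 125%/9⌋ = $23,349. Book value $144,764.
Year 5: ⌊$144,764 × 125%/9⌋ = $20,106. Book value $124,658.
Accumulated through year 5 = $263,283 − $124,658 = $138,625.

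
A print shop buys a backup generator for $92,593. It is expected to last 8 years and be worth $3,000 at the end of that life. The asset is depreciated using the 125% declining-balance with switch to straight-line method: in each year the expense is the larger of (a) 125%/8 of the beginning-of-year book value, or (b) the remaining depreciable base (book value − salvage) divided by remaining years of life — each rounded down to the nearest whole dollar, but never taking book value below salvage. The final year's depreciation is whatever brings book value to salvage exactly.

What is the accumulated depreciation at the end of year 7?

Depreciable base = $92,593 − $3,000 = $89,593.
Year 1: DB = ⌊$92,593 × 125%/8⌋ = $14,467; SL = ⌊$89,593/8⌋ = $11,199 → take DB $14,467. Book value $78,126.
Year 2: DB = ⌊$78,126 × 125%/8⌋ = $12,207; SL = ⌊$75,126/7⌋ = $10,732 → take DB $12,207. Book value $65,919.
Year 3: DB = ⌊$65,919 × 125%/8⌋ = $10,299; SL = ⌊$62,919/6⌋ = $10,486 → take SL $10,486. Book value $55,433.
Year 4: DB = ⌊$55,433 × 125%/8⌋ = $8,661; SL = ⌊$52,433/5⌋ = $10,486 → take SL $10,486. Book value $44,947.
Year 5: DB = ⌊$44,947 × 125%/8⌋ = $7,022; SL = ⌊$41,947/4⌋ = $10,486 → take SL $10,486. Book value $34,461.
Year 6: DB = ⌊$34,461 × 125%/8⌋ = $5,384; SL = ⌊$31,461/3⌋ = $10,487 → take SL $10,487. Book value $23,974.
Year 7: DB = ⌊$23,974 × 125%/8⌋ = $3,745; SL = ⌊$20,974/2⌋ = $10,487 → take SL $10,487. Book value $13,487.
Accumulated through year 7 = $92,593 − $13,487 = $79,106.

$79,106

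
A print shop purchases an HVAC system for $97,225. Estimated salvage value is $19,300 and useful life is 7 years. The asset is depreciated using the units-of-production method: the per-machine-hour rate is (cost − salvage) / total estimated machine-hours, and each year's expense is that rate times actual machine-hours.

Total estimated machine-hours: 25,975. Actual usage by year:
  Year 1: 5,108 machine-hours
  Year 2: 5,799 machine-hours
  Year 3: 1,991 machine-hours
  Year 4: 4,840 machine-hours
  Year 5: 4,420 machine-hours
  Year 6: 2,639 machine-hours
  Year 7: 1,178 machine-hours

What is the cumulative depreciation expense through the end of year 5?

$66,474

Depreciable base = $97,225 − $19,300 = $77,925.
Rate = $77,925 / 25,975 machine-hours = $3 per machine-hour.
Year 1: 5,108 × $3 = $15,324. Book value $81,901.
Year 2: 5,799 × $3 = $17,397. Book value $64,504.
Year 3: 1,991 × $3 = $5,973. Book value $58,531.
Year 4: 4,840 × $3 = $14,520. Book value $44,011.
Year 5: 4,420 × $3 = $13,260. Book value $30,751.
Accumulated through year 5 = $97,225 − $30,751 = $66,474.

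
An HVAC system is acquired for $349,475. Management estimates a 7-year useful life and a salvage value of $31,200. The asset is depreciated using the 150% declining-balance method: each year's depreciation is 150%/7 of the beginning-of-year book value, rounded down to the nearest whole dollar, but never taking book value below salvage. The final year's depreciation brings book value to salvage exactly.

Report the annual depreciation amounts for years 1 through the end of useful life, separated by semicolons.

$74,887; $58,840; $46,231; $36,325; $28,541; $22,425; $51,026

Depreciable base = $349,475 − $31,200 = $318,275.
Year 1: ⌊$349,475 × 150%/7⌋ = $74,887. Book value $274,588.
Year 2: ⌊$274,588 × 150%/7⌋ = $58,840. Book value $215,748.
Year 3: ⌊$215,748 × 150%/7⌋ = $46,231. Book value $169,517.
Year 4: ⌊$169,517 × 150%/7⌋ = $36,325. Book value $133,192.
Year 5: ⌊$133,192 × 150%/7⌋ = $28,541. Book value $104,651.
Year 6: ⌊$104,651 × 150%/7⌋ = $22,425. Book value $82,226.
Year 7 (final): $82,226 − $31,200 = $51,026. Book value $31,200.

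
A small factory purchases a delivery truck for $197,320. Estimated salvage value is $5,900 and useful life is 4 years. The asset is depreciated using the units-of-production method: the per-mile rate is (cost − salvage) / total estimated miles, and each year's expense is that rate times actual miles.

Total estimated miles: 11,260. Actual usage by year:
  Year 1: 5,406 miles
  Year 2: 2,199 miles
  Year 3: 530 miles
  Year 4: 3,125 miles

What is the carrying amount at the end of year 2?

Depreciable base = $197,320 − $5,900 = $191,420.
Rate = $191,420 / 11,260 miles = $17 per mile.
Year 1: 5,406 × $17 = $91,902. Book value $105,418.
Year 2: 2,199 × $17 = $37,383. Book value $68,035.

$68,035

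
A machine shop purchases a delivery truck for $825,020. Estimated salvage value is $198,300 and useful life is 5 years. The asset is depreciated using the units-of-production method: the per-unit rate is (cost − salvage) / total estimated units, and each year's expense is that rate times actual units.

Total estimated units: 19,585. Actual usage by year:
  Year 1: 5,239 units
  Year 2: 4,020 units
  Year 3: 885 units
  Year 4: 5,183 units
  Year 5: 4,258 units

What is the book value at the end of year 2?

$528,732

Depreciable base = $825,020 − $198,300 = $626,720.
Rate = $626,720 / 19,585 units = $32 per unit.
Year 1: 5,239 × $32 = $167,648. Book value $657,372.
Year 2: 4,020 × $32 = $128,640. Book value $528,732.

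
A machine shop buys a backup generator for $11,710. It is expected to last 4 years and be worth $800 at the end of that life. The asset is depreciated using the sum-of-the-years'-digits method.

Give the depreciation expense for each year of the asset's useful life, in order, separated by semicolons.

$4,364; $3,273; $2,182; $1,091

Depreciable base = $11,710 − $800 = $10,910.
Sum of the years' digits = 4+3+2+1 = 10.
Year 1: $10,910 × 4/10 = $4,364. Book value $7,346.
Year 2: $10,910 × 3/10 = $3,273. Book value $4,073.
Year 3: $10,910 × 2/10 = $2,182. Book value $1,891.
Year 4: $10,910 × 1/10 = $1,091. Book value $800.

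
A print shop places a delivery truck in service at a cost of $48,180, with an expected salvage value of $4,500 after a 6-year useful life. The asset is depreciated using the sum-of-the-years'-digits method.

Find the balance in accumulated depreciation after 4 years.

$37,440

Depreciable base = $48,180 − $4,500 = $43,680.
Sum of the years' digits = 6+5+4+3+2+1 = 21.
Year 1: $43,680 × 6/21 = $12,480. Book value $35,700.
Year 2: $43,680 × 5/21 = $10,400. Book value $25,300.
Year 3: $43,680 × 4/21 = $8,320. Book value $16,980.
Year 4: $43,680 × 3/21 = $6,240. Book value $10,740.
Accumulated through year 4 = $48,180 − $10,740 = $37,440.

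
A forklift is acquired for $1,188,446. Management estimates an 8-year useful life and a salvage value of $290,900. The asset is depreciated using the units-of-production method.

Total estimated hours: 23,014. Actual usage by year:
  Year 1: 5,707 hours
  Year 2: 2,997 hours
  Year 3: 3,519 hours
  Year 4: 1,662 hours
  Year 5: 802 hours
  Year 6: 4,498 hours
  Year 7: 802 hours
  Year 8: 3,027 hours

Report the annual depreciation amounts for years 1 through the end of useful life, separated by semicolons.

$222,573; $116,883; $137,241; $64,818; $31,278; $175,422; $31,278; $118,053

Depreciable base = $1,188,446 − $290,900 = $897,546.
Rate = $897,546 / 23,014 hours = $39 per hour.
Year 1: 5,707 × $39 = $222,573. Book value $965,873.
Year 2: 2,997 × $39 = $116,883. Book value $848,990.
Year 3: 3,519 × $39 = $137,241. Book value $711,749.
Year 4: 1,662 × $39 = $64,818. Book value $646,931.
Year 5: 802 × $39 = $31,278. Book value $615,653.
Year 6: 4,498 × $39 = $175,422. Book value $440,231.
Year 7: 802 × $39 = $31,278. Book value $408,953.
Year 8: 3,027 × $39 = $118,053. Book value $290,900.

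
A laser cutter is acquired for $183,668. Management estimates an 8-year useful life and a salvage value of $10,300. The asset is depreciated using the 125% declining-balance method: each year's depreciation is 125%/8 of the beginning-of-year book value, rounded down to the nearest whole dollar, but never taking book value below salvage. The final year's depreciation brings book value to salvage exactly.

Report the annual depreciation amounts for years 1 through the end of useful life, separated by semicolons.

Depreciable base = $183,668 − $10,300 = $173,368.
Year 1: ⌊$183,668 × 125%/8⌋ = $28,698. Book value $154,970.
Year 2: ⌊$154,970 × 125%/8⌋ = $24,214. Book value $130,756.
Year 3: ⌊$130,756 × 125%/8⌋ = $20,430. Book value $110,326.
Year 4: ⌊$110,326 × 125%/8⌋ = $17,238. Book value $93,088.
Year 5: ⌊$93,088 × 125%/8⌋ = $14,545. Book value $78,543.
Year 6: ⌊$78,543 × 125%/8⌋ = $12,272. Book value $66,271.
Year 7: ⌊$66,271 × 125%/8⌋ = $10,354. Book value $55,917.
Year 8 (final): $55,917 − $10,300 = $45,617. Book value $10,300.

$28,698; $24,214; $20,430; $17,238; $14,545; $12,272; $10,354; $45,617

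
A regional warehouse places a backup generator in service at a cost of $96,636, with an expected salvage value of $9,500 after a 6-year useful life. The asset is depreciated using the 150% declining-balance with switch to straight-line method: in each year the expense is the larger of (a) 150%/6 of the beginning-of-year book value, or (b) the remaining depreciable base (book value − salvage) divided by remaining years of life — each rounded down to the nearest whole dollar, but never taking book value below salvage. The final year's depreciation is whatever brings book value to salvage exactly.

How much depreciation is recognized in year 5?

$10,423

Depreciable base = $96,636 − $9,500 = $87,136.
Year 1: DB = ⌊$96,636 × 150%/6⌋ = $24,159; SL = ⌊$87,136/6⌋ = $14,522 → take DB $24,159. Book value $72,477.
Year 2: DB = ⌊$72,477 × 150%/6⌋ = $18,119; SL = ⌊$62,977/5⌋ = $12,595 → take DB $18,119. Book value $54,358.
Year 3: DB = ⌊$54,358 × 150%/6⌋ = $13,589; SL = ⌊$44,858/4⌋ = $11,214 → take DB $13,589. Book value $40,769.
Year 4: DB = ⌊$40,769 × 150%/6⌋ = $10,192; SL = ⌊$31,269/3⌋ = $10,423 → take SL $10,423. Book value $30,346.
Year 5: DB = ⌊$30,346 × 150%/6⌋ = $7,586; SL = ⌊$20,846/2⌋ = $10,423 → take SL $10,423. Book value $19,923.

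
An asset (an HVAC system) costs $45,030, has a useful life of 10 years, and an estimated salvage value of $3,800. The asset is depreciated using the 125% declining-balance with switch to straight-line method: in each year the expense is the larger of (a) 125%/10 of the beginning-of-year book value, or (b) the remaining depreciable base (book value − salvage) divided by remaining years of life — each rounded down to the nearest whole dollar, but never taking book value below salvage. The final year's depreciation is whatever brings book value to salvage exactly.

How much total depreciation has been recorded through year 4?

Depreciable base = $45,030 − $3,800 = $41,230.
Year 1: DB = ⌊$45,030 × 125%/10⌋ = $5,628; SL = ⌊$41,230/10⌋ = $4,123 → take DB $5,628. Book value $39,402.
Year 2: DB = ⌊$39,402 × 125%/10⌋ = $4,925; SL = ⌊$35,602/9⌋ = $3,955 → take DB $4,925. Book value $34,477.
Year 3: DB = ⌊$34,477 × 125%/10⌋ = $4,309; SL = ⌊$30,677/8⌋ = $3,834 → take DB $4,309. Book value $30,168.
Year 4: DB = ⌊$30,168 × 125%/10⌋ = $3,771; SL = ⌊$26,368/7⌋ = $3,766 → take DB $3,771. Book value $26,397.
Accumulated through year 4 = $45,030 − $26,397 = $18,633.

$18,633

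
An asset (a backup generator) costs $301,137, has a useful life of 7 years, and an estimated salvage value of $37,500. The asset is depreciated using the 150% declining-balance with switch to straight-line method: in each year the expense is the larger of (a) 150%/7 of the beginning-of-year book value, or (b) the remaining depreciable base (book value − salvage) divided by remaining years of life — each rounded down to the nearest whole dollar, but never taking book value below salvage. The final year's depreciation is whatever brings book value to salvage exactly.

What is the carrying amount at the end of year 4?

Depreciable base = $301,137 − $37,500 = $263,637.
Year 1: DB = ⌊$301,137 × 150%/7⌋ = $64,529; SL = ⌊$263,637/7⌋ = $37,662 → take DB $64,529. Book value $236,608.
Year 2: DB = ⌊$236,608 × 150%/7⌋ = $50,701; SL = ⌊$199,108/6⌋ = $33,184 → take DB $50,701. Book value $185,907.
Year 3: DB = ⌊$185,907 × 150%/7⌋ = $39,837; SL = ⌊$148,407/5⌋ = $29,681 → take DB $39,837. Book value $146,070.
Year 4: DB = ⌊$146,070 × 150%/7⌋ = $31,300; SL = ⌊$108,570/4⌋ = $27,142 → take DB $31,300. Book value $114,770.

$114,770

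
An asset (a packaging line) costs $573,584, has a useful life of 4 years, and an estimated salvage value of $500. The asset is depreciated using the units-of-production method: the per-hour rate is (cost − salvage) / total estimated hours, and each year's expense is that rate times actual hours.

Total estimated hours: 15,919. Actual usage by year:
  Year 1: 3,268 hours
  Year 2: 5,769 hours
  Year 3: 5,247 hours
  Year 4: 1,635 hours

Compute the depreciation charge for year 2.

$207,684

Depreciable base = $573,584 − $500 = $573,084.
Rate = $573,084 / 15,919 hours = $36 per hour.
Year 1: 3,268 × $36 = $117,648. Book value $455,936.
Year 2: 5,769 × $36 = $207,684. Book value $248,252.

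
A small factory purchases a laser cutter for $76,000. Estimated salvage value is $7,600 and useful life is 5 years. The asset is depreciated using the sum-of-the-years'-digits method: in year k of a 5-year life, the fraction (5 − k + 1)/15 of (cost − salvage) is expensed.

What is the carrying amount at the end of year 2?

$34,960

Depreciable base = $76,000 − $7,600 = $68,400.
Sum of the years' digits = 5+4+3+2+1 = 15.
Year 1: $68,400 × 5/15 = $22,800. Book value $53,200.
Year 2: $68,400 × 4/15 = $18,240. Book value $34,960.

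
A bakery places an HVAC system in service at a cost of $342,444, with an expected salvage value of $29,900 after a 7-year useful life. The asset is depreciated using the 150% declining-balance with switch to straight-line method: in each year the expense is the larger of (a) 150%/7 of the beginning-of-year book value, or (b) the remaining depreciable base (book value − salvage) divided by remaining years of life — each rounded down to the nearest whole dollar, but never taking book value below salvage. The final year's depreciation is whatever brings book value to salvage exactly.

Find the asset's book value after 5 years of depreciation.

$96,976

Depreciable base = $342,444 − $29,900 = $312,544.
Year 1: DB = ⌊$342,444 × 150%/7⌋ = $73,380; SL = ⌊$312,544/7⌋ = $44,649 → take DB $73,380. Book value $269,064.
Year 2: DB = ⌊$269,064 × 150%/7⌋ = $57,656; SL = ⌊$239,164/6⌋ = $39,860 → take DB $57,656. Book value $211,408.
Year 3: DB = ⌊$211,408 × 150%/7⌋ = $45,301; SL = ⌊$181,508/5⌋ = $36,301 → take DB $45,301. Book value $166,107.
Year 4: DB = ⌊$166,107 × 150%/7⌋ = $35,594; SL = ⌊$136,207/4⌋ = $34,051 → take DB $35,594. Book value $130,513.
Year 5: DB = ⌊$130,513 × 150%/7⌋ = $27,967; SL = ⌊$100,613/3⌋ = $33,537 → take SL $33,537. Book value $96,976.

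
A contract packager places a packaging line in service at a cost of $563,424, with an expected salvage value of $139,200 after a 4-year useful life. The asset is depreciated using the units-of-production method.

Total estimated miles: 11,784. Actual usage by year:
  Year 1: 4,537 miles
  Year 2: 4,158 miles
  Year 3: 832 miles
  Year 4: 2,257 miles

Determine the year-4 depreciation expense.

$81,252

Depreciable base = $563,424 − $139,200 = $424,224.
Rate = $424,224 / 11,784 miles = $36 per mile.
Year 1: 4,537 × $36 = $163,332. Book value $400,092.
Year 2: 4,158 × $36 = $149,688. Book value $250,404.
Year 3: 832 × $36 = $29,952. Book value $220,452.
Year 4: 2,257 × $36 = $81,252. Book value $139,200.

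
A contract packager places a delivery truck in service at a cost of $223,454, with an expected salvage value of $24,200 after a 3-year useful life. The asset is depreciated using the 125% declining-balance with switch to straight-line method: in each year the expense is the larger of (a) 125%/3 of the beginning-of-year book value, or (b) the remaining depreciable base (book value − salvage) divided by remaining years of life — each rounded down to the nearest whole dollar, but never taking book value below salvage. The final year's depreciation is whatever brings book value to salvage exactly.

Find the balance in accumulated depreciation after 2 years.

Depreciable base = $223,454 − $24,200 = $199,254.
Year 1: DB = ⌊$223,454 × 125%/3⌋ = $93,105; SL = ⌊$199,254/3⌋ = $66,418 → take DB $93,105. Book value $130,349.
Year 2: DB = ⌊$130,349 × 125%/3⌋ = $54,312; SL = ⌊$106,149/2⌋ = $53,074 → take DB $54,312. Book value $76,037.
Accumulated through year 2 = $223,454 − $76,037 = $147,417.

$147,417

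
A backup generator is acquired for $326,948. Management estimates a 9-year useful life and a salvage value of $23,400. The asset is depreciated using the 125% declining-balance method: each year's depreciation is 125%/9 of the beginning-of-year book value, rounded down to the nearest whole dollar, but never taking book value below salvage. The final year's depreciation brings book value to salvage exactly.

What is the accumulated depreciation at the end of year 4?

$147,177

Depreciable base = $326,948 − $23,400 = $303,548.
Year 1: ⌊$326,948 × 125%/9⌋ = $45,409. Book value $281,539.
Year 2: ⌊$281,539 × 125%/9⌋ = $39,102. Book value $242,437.
Year 3: ⌊$242,437 × 125%/9⌋ = $33,671. Book value $208,766.
Year 4: ⌊$208,766 × 125%/9⌋ = $28,995. Book value $179,771.
Accumulated through year 4 = $326,948 − $179,771 = $147,177.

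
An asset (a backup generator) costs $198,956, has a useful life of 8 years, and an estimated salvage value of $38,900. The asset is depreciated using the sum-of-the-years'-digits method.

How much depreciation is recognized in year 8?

$4,446

Depreciable base = $198,956 − $38,900 = $160,056.
Sum of the years' digits = 8+7+6+5+4+3+2+1 = 36.
Year 1: $160,056 × 8/36 = $35,568. Book value $163,388.
Year 2: $160,056 × 7/36 = $31,122. Book value $132,266.
Year 3: $160,056 × 6/36 = $26,676. Book value $105,590.
Year 4: $160,056 × 5/36 = $22,230. Book value $83,360.
Year 5: $160,056 × 4/36 = $17,784. Book value $65,576.
Year 6: $160,056 × 3/36 = $13,338. Book value $52,238.
Year 7: $160,056 × 2/36 = $8,892. Book value $43,346.
Year 8: $160,056 × 1/36 = $4,446. Book value $38,900.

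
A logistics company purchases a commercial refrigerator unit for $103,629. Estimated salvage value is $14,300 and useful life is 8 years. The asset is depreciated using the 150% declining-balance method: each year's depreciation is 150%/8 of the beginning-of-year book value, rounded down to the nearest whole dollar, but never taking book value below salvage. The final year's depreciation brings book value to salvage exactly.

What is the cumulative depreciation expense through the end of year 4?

Depreciable base = $103,629 − $14,300 = $89,329.
Year 1: ⌊$103,629 × 150%/8⌋ = $19,430. Book value $84,199.
Year 2: ⌊$84,199 × 150%/8⌋ = $15,787. Book value $68,412.
Year 3: ⌊$68,412 × 150%/8⌋ = $12,827. Book value $55,585.
Year 4: ⌊$55,585 × 150%/8⌋ = $10,422. Book value $45,163.
Accumulated through year 4 = $103,629 − $45,163 = $58,466.

$58,466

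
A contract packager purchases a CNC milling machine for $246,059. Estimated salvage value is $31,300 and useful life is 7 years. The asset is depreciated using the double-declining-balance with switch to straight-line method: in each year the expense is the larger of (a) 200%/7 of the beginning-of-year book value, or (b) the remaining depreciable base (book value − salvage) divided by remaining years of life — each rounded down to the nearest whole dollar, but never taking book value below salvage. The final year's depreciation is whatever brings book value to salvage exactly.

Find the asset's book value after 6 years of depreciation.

$32,681

Depreciable base = $246,059 − $31,300 = $214,759.
Year 1: DB = ⌊$246,059 × 200%/7⌋ = $70,302; SL = ⌊$214,759/7⌋ = $30,679 → take DB $70,302. Book value $175,757.
Year 2: DB = ⌊$175,757 × 200%/7⌋ = $50,216; SL = ⌊$144,457/6⌋ = $24,076 → take DB $50,216. Book value $125,541.
Year 3: DB = ⌊$125,541 × 200%/7⌋ = $35,868; SL = ⌊$94,241/5⌋ = $18,848 → take DB $35,868. Book value $89,673.
Year 4: DB = ⌊$89,673 × 200%/7⌋ = $25,620; SL = ⌊$58,373/4⌋ = $14,593 → take DB $25,620. Book value $64,053.
Year 5: DB = ⌊$64,053 × 200%/7⌋ = $18,300; SL = ⌊$32,753/3⌋ = $10,917 → take DB $18,300. Book value $45,753.
Year 6: DB = ⌊$45,753 × 200%/7⌋ = $13,072; SL = ⌊$14,453/2⌋ = $7,226 → take DB $13,072. Book value $32,681.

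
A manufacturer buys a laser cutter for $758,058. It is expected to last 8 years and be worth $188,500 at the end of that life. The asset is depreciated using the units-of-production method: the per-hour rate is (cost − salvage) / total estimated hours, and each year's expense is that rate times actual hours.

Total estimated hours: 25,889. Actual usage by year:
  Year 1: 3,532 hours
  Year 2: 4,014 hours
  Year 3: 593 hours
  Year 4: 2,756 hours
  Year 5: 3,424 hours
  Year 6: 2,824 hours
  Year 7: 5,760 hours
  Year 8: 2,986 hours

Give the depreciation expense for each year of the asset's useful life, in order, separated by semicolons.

$77,704; $88,308; $13,046; $60,632; $75,328; $62,128; $126,720; $65,692

Depreciable base = $758,058 − $188,500 = $569,558.
Rate = $569,558 / 25,889 hours = $22 per hour.
Year 1: 3,532 × $22 = $77,704. Book value $680,354.
Year 2: 4,014 × $22 = $88,308. Book value $592,046.
Year 3: 593 × $22 = $13,046. Book value $579,000.
Year 4: 2,756 × $22 = $60,632. Book value $518,368.
Year 5: 3,424 × $22 = $75,328. Book value $443,040.
Year 6: 2,824 × $22 = $62,128. Book value $380,912.
Year 7: 5,760 × $22 = $126,720. Book value $254,192.
Year 8: 2,986 × $22 = $65,692. Book value $188,500.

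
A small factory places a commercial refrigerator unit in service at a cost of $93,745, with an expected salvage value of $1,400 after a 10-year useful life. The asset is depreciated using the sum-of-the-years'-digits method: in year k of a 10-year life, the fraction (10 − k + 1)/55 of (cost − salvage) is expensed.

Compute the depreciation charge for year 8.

Depreciable base = $93,745 − $1,400 = $92,345.
Sum of the years' digits = 10+9+8+7+6+5+4+3+2+1 = 55.
Year 1: $92,345 × 10/55 = $16,790. Book value $76,955.
Year 2: $92,345 × 9/55 = $15,111. Book value $61,844.
Year 3: $92,345 × 8/55 = $13,432. Book value $48,412.
Year 4: $92,345 × 7/55 = $11,753. Book value $36,659.
Year 5: $92,345 × 6/55 = $10,074. Book value $26,585.
Year 6: $92,345 × 5/55 = $8,395. Book value $18,190.
Year 7: $92,345 × 4/55 = $6,716. Book value $11,474.
Year 8: $92,345 × 3/55 = $5,037. Book value $6,437.

$5,037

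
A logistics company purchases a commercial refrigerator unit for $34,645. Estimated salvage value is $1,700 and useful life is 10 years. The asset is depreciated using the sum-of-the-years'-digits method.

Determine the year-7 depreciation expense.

$2,396

Depreciable base = $34,645 − $1,700 = $32,945.
Sum of the years' digits = 10+9+8+7+6+5+4+3+2+1 = 55.
Year 1: $32,945 × 10/55 = $5,990. Book value $28,655.
Year 2: $32,945 × 9/55 = $5,391. Book value $23,264.
Year 3: $32,945 × 8/55 = $4,792. Book value $18,472.
Year 4: $32,945 × 7/55 = $4,193. Book value $14,279.
Year 5: $32,945 × 6/55 = $3,594. Book value $10,685.
Year 6: $32,945 × 5/55 = $2,995. Book value $7,690.
Year 7: $32,945 × 4/55 = $2,396. Book value $5,294.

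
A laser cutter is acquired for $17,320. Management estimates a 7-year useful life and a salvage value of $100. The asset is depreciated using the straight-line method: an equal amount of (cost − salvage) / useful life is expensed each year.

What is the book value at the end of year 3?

$9,940

Depreciable base = $17,320 − $100 = $17,220.
Annual expense = $17,220 / 7 = $2,460.
End of year 1: book value $14,860.
End of year 2: book value $12,400.
End of year 3: book value $9,940.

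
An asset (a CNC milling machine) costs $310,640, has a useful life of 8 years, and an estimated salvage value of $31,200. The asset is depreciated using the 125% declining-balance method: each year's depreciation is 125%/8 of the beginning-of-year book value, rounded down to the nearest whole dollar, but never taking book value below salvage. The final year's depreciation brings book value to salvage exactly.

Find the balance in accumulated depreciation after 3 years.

$124,044

Depreciable base = $310,640 − $31,200 = $279,440.
Year 1: ⌊$310,640 × 125%/8⌋ = $48,537. Book value $262,103.
Year 2: ⌊$262,103 × 125%/8⌋ = $40,953. Book value $221,150.
Year 3: ⌊$221,150 × 125%/8⌋ = $34,554. Book value $186,596.
Accumulated through year 3 = $310,640 − $186,596 = $124,044.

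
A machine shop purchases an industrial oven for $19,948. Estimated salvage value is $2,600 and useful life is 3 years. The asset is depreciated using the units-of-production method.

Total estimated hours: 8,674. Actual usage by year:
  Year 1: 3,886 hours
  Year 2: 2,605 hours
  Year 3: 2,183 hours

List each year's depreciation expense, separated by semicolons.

Depreciable base = $19,948 − $2,600 = $17,348.
Rate = $17,348 / 8,674 hours = $2 per hour.
Year 1: 3,886 × $2 = $7,772. Book value $12,176.
Year 2: 2,605 × $2 = $5,210. Book value $6,966.
Year 3: 2,183 × $2 = $4,366. Book value $2,600.

$7,772; $5,210; $4,366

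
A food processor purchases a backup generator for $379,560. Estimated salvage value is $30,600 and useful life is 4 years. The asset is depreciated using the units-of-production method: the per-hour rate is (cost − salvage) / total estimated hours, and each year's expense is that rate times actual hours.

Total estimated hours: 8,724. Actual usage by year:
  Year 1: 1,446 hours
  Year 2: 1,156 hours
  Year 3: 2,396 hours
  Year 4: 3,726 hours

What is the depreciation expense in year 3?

Depreciable base = $379,560 − $30,600 = $348,960.
Rate = $348,960 / 8,724 hours = $40 per hour.
Year 1: 1,446 × $40 = $57,840. Book value $321,720.
Year 2: 1,156 × $40 = $46,240. Book value $275,480.
Year 3: 2,396 × $40 = $95,840. Book value $179,640.

$95,840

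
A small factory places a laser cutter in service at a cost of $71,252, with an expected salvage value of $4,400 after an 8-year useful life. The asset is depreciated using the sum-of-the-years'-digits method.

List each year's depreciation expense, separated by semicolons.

Depreciable base = $71,252 − $4,400 = $66,852.
Sum of the years' digits = 8+7+6+5+4+3+2+1 = 36.
Year 1: $66,852 × 8/36 = $14,856. Book value $56,396.
Year 2: $66,852 × 7/36 = $12,999. Book value $43,397.
Year 3: $66,852 × 6/36 = $11,142. Book value $32,255.
Year 4: $66,852 × 5/36 = $9,285. Book value $22,970.
Year 5: $66,852 × 4/36 = $7,428. Book value $15,542.
Year 6: $66,852 × 3/36 = $5,571. Book value $9,971.
Year 7: $66,852 × 2/36 = $3,714. Book value $6,257.
Year 8: $66,852 × 1/36 = $1,857. Book value $4,400.

$14,856; $12,999; $11,142; $9,285; $7,428; $5,571; $3,714; $1,857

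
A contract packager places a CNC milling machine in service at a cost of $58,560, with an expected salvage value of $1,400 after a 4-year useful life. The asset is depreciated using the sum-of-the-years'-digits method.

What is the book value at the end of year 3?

$7,116

Depreciable base = $58,560 − $1,400 = $57,160.
Sum of the years' digits = 4+3+2+1 = 10.
Year 1: $57,160 × 4/10 = $22,864. Book value $35,696.
Year 2: $57,160 × 3/10 = $17,148. Book value $18,548.
Year 3: $57,160 × 2/10 = $11,432. Book value $7,116.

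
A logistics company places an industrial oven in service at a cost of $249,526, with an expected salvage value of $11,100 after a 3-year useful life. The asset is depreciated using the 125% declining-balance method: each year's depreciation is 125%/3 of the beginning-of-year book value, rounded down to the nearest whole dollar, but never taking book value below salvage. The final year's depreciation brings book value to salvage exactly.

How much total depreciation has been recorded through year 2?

$164,617

Depreciable base = $249,526 − $11,100 = $238,426.
Year 1: ⌊$249,526 × 125%/3⌋ = $103,969. Book value $145,557.
Year 2: ⌊$145,557 × 125%/3⌋ = $60,648. Book value $84,909.
Accumulated through year 2 = $249,526 − $84,909 = $164,617.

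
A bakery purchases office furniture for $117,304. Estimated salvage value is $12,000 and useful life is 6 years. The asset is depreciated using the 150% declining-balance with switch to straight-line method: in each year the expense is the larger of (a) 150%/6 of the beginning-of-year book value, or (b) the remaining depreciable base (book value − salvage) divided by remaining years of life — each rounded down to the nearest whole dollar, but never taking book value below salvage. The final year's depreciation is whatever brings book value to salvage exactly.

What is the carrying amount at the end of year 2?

Depreciable base = $117,304 − $12,000 = $105,304.
Year 1: DB = ⌊$117,304 × 150%/6⌋ = $29,326; SL = ⌊$105,304/6⌋ = $17,550 → take DB $29,326. Book value $87,978.
Year 2: DB = ⌊$87,978 × 150%/6⌋ = $21,994; SL = ⌊$75,978/5⌋ = $15,195 → take DB $21,994. Book value $65,984.

$65,984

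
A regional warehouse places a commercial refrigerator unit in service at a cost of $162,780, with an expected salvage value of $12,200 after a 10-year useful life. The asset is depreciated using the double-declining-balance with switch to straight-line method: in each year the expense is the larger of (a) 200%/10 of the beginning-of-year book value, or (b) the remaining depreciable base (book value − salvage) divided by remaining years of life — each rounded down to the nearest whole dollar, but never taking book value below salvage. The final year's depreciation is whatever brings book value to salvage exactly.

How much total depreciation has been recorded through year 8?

$135,954

Depreciable base = $162,780 − $12,200 = $150,580.
Year 1: DB = ⌊$162,780 × 200%/10⌋ = $32,556; SL = ⌊$150,580/10⌋ = $15,058 → take DB $32,556. Book value $130,224.
Year 2: DB = ⌊$130,224 × 200%/10⌋ = $26,044; SL = ⌊$118,024/9⌋ = $13,113 → take DB $26,044. Book value $104,180.
Year 3: DB = ⌊$104,180 × 200%/10⌋ = $20,836; SL = ⌊$91,980/8⌋ = $11,497 → take DB $20,836. Book value $83,344.
Year 4: DB = ⌊$83,344 × 200%/10⌋ = $16,668; SL = ⌊$71,144/7⌋ = $10,163 → take DB $16,668. Book value $66,676.
Year 5: DB = ⌊$66,676 × 200%/10⌋ = $13,335; SL = ⌊$54,476/6⌋ = $9,079 → take DB $13,335. Book value $53,341.
Year 6: DB = ⌊$53,341 × 200%/10⌋ = $10,668; SL = ⌊$41,141/5⌋ = $8,228 → take DB $10,668. Book value $42,673.
Year 7: DB = ⌊$42,673 × 200%/10⌋ = $8,534; SL = ⌊$30,473/4⌋ = $7,618 → take DB $8,534. Book value $34,139.
Year 8: DB = ⌊$34,139 × 200%/10⌋ = $6,827; SL = ⌊$21,939/3⌋ = $7,313 → take SL $7,313. Book value $26,826.
Accumulated through year 8 = $162,780 − $26,826 = $135,954.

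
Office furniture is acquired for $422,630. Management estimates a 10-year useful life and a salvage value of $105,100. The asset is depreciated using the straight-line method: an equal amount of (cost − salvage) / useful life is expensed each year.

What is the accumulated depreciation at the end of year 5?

Depreciable base = $422,630 − $105,100 = $317,530.
Annual expense = $317,530 / 10 = $31,753.
End of year 1: book value $390,877.
End of year 2: book value $359,124.
End of year 3: book value $327,371.
End of year 4: book value $295,618.
End of year 5: book value $263,865.
Accumulated through year 5 = $422,630 − $263,865 = $158,765.

$158,765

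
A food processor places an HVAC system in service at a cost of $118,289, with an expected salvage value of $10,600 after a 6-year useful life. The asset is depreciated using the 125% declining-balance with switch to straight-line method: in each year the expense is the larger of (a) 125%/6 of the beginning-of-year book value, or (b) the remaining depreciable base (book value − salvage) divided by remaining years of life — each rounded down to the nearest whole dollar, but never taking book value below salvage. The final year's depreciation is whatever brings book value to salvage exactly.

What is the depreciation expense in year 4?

$15,884

Depreciable base = $118,289 − $10,600 = $107,689.
Year 1: DB = ⌊$118,289 × 125%/6⌋ = $24,643; SL = ⌊$107,689/6⌋ = $17,948 → take DB $24,643. Book value $93,646.
Year 2: DB = ⌊$93,646 × 125%/6⌋ = $19,509; SL = ⌊$83,046/5⌋ = $16,609 → take DB $19,509. Book value $74,137.
Year 3: DB = ⌊$74,137 × 125%/6⌋ = $15,445; SL = ⌊$63,537/4⌋ = $15,884 → take SL $15,884. Book value $58,253.
Year 4: DB = ⌊$58,253 × 125%/6⌋ = $12,136; SL = ⌊$47,653/3⌋ = $15,884 → take SL $15,884. Book value $42,369.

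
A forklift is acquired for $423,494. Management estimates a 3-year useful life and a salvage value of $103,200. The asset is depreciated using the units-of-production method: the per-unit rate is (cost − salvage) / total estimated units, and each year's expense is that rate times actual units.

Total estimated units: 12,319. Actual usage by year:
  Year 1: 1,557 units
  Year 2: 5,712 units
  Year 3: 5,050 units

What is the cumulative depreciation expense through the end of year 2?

Depreciable base = $423,494 − $103,200 = $320,294.
Rate = $320,294 / 12,319 units = $26 per unit.
Year 1: 1,557 × $26 = $40,482. Book value $383,012.
Year 2: 5,712 × $26 = $148,512. Book value $234,500.
Accumulated through year 2 = $423,494 − $234,500 = $188,994.

$188,994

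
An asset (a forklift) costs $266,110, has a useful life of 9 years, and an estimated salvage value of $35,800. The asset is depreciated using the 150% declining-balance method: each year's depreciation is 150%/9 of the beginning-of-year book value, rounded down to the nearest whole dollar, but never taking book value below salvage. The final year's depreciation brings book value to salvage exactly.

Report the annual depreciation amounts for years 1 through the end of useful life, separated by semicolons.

Depreciable base = $266,110 − $35,800 = $230,310.
Year 1: ⌊$266,110 × 150%/9⌋ = $44,351. Book value $221,759.
Year 2: ⌊$221,759 × 150%/9⌋ = $36,959. Book value $184,800.
Year 3: ⌊$184,800 × 150%/9⌋ = $30,800. Book value $154,000.
Year 4: ⌊$154,000 × 150%/9⌋ = $25,666. Book value $128,334.
Year 5: ⌊$128,334 × 150%/9⌋ = $21,389. Book value $106,945.
Year 6: ⌊$106,945 × 150%/9⌋ = $17,824. Book value $89,121.
Year 7: ⌊$89,121 × 150%/9⌋ = $14,853. Book value $74,268.
Year 8: ⌊$74,268 × 150%/9⌋ = $12,378. Book value $61,890.
Year 9 (final): $61,890 − $35,800 = $26,090. Book value $35,800.

$44,351; $36,959; $30,800; $25,666; $21,389; $17,824; $14,853; $12,378; $26,090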